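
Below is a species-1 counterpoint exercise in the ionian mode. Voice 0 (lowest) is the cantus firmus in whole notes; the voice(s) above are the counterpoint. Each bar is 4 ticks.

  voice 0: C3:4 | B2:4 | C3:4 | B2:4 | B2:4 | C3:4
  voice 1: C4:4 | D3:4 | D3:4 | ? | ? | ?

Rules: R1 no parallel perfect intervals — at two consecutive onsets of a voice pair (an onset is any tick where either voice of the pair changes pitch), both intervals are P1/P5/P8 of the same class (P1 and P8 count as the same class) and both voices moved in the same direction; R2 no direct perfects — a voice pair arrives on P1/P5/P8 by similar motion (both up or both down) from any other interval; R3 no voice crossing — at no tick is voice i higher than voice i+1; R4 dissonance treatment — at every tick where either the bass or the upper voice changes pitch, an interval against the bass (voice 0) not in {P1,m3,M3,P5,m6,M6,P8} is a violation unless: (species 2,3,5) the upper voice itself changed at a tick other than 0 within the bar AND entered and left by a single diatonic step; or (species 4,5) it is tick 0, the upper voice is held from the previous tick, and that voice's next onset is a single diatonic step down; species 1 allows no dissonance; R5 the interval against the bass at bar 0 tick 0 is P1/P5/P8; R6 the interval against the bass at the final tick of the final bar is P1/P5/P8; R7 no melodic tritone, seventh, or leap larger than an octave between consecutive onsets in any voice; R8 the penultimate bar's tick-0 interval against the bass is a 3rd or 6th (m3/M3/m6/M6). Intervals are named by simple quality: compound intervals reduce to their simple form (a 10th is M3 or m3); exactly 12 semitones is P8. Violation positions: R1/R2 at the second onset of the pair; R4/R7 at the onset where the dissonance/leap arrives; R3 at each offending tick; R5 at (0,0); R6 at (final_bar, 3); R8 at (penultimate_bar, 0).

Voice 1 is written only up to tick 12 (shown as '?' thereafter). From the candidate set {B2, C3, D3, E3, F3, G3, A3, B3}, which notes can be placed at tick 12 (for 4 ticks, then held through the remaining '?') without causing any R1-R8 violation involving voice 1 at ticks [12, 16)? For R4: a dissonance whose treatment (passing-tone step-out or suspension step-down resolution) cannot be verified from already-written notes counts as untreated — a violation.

{B3, D3, G3}

B2: violates R2
C3: violates R4
D3: legal
E3: violates R4
F3: violates R4
G3: legal
A3: violates R4
B3: legal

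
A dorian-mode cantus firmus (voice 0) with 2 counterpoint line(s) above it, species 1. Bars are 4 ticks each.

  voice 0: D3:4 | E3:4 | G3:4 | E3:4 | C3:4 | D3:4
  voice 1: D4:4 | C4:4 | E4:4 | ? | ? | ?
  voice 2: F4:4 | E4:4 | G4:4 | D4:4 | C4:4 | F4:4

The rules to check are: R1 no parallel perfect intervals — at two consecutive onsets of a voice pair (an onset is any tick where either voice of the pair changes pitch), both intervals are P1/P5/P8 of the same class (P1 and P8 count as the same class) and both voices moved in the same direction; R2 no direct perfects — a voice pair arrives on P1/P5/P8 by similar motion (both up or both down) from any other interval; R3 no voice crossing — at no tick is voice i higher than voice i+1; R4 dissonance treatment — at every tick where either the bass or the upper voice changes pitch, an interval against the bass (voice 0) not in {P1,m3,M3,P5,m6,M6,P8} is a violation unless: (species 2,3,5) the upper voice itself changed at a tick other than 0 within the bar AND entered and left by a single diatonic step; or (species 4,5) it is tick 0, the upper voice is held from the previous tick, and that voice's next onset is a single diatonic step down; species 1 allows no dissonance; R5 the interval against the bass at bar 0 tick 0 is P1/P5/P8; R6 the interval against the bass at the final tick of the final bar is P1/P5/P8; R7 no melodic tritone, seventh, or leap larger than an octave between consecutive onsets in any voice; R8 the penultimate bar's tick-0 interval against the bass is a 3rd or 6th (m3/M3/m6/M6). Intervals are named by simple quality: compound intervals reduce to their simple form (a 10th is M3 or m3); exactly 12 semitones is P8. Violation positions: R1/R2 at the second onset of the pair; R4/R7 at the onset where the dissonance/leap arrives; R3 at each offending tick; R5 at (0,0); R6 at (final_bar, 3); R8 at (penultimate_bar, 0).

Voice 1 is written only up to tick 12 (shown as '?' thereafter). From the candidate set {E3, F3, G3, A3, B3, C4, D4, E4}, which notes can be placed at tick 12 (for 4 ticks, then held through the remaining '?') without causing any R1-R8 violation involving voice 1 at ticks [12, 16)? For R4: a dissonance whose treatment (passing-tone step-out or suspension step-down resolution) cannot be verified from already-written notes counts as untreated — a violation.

E3: violates R2
F3: violates R4,R7
G3: violates R2
A3: violates R4
B3: violates R2
C4: legal
D4: violates R2,R4
E4: violates R3

{C4}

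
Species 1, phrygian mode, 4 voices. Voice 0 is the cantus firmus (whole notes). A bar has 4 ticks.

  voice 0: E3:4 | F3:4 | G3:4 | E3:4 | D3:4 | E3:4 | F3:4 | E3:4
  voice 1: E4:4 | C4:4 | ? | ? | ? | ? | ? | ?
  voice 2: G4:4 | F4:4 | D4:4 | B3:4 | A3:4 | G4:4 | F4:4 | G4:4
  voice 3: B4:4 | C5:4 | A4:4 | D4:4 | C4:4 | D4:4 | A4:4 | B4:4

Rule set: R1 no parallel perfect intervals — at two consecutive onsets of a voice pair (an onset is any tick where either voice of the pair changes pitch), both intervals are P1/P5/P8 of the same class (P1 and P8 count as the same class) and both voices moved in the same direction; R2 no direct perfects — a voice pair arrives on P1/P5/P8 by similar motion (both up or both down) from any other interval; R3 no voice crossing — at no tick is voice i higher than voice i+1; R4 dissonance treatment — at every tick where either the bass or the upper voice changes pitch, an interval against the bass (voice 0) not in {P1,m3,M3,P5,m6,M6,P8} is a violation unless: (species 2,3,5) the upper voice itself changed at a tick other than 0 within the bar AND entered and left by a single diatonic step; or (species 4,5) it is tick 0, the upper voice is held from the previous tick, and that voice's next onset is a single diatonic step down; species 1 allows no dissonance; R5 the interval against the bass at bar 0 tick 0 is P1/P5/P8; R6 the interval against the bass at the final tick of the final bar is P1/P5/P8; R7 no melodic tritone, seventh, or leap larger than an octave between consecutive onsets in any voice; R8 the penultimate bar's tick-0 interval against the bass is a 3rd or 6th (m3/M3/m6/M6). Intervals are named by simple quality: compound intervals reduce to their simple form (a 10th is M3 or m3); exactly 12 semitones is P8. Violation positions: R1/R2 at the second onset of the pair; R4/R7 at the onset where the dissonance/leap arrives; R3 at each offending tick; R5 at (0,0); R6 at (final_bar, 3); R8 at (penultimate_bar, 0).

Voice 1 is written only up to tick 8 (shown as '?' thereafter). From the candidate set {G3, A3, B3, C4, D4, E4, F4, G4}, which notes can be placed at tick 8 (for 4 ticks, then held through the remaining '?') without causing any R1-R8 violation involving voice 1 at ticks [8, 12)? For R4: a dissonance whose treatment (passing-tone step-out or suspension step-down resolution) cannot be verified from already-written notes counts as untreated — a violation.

G3: violates R2
A3: violates R1,R4
B3: legal
C4: violates R4
D4: violates R1
E4: violates R3
F4: violates R3,R4
G4: violates R2,R3

{B3}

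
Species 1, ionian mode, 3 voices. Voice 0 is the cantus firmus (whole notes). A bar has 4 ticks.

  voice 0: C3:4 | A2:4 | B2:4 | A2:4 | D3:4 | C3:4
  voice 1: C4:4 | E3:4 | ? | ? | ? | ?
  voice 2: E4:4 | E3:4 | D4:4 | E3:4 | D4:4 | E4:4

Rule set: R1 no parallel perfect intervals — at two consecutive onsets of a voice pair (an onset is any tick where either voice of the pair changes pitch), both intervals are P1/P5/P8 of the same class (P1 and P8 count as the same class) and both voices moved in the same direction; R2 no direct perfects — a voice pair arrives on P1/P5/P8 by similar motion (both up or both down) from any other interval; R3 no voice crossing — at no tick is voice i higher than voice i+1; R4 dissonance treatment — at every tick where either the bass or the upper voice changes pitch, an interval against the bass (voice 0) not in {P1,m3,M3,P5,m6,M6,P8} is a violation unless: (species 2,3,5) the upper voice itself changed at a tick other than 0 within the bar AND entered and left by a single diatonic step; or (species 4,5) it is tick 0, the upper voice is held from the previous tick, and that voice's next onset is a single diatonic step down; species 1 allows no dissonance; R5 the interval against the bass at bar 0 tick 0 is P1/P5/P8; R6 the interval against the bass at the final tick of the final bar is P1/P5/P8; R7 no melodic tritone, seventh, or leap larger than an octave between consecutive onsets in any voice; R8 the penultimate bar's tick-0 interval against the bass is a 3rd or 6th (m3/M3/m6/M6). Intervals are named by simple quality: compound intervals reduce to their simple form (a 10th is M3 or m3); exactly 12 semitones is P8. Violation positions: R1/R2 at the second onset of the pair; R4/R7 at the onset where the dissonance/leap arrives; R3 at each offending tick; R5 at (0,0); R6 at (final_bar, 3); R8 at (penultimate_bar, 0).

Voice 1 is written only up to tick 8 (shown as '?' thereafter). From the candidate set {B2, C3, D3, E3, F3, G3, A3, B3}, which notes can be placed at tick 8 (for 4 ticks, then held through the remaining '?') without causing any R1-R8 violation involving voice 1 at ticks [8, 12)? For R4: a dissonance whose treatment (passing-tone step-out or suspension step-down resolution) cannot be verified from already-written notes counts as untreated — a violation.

B2: legal
C3: violates R4
D3: legal
E3: violates R4
F3: violates R4
G3: violates R2
A3: violates R4
B3: violates R2

{B2, D3}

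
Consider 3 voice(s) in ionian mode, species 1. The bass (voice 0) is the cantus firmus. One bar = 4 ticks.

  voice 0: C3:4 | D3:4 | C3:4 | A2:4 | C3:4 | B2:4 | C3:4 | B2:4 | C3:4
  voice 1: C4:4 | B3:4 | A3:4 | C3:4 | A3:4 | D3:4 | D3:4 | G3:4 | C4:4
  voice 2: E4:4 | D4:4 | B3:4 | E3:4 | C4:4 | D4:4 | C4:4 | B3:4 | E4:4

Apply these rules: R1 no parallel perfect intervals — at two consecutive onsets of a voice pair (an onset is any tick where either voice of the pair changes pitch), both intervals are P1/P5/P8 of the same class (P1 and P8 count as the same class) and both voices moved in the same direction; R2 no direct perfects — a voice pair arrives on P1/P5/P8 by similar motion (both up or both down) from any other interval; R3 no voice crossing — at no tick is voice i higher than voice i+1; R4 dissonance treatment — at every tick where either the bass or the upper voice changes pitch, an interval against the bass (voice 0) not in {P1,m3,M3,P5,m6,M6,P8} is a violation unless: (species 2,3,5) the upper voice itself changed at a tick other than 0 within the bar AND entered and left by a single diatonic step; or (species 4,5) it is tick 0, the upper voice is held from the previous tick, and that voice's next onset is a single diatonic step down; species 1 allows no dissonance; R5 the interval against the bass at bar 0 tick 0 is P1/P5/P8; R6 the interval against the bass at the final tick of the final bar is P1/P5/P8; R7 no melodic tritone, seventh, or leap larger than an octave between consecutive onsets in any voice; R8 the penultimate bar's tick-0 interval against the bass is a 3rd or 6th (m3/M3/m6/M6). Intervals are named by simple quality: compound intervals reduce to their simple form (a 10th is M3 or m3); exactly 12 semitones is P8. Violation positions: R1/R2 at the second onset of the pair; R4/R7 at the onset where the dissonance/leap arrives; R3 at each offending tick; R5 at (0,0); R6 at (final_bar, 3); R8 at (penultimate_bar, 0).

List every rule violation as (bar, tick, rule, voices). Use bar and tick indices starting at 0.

(0, 0, R5, (0, 2))
(2, 0, R4, (0, 2))
(3, 0, R2, (0, 2))
(4, 0, R2, (0, 2))
(6, 0, R4, (0, 1))
(7, 0, R1, (0, 2))
(7, 0, R8, (0, 2))
(8, 0, R2, (0, 1))
(8, 3, R6, (0, 2))

bar 0: v0=C3 v1=C4 v2=E4 downbeat M3
bar 1: v0=D3 v1=B3 v2=D4 downbeat P8
bar 2: v0=C3 v1=A3 v2=B3 downbeat M7
bar 3: v0=A2 v1=C3 v2=E3 downbeat P5
bar 4: v0=C3 v1=A3 v2=C4 downbeat P8
bar 5: v0=B2 v1=D3 v2=D4 downbeat m3
bar 6: v0=C3 v1=D3 v2=C4 downbeat P8
bar 7: v0=B2 v1=G3 v2=B3 downbeat P8
bar 8: v0=C3 v1=C4 v2=E4 downbeat M3
  -> R5 @ bar 0 tick 0 v(0, 2): opens on M3
  -> R4 @ bar 2 tick 0 v(0, 2): C3/B3 M7 untreated
  -> R2 @ bar 3 tick 0 v(0, 2): C3/B3 M7 -> A2/E3 P5 similar
  -> R2 @ bar 4 tick 0 v(0, 2): A2/E3 P5 -> C3/C4 P8 similar
  -> R4 @ bar 6 tick 0 v(0, 1): C3/D3 M2 untreated
  -> R1 @ bar 7 tick 0 v(0, 2): C3/C4 P8 -> B2/B3 P8 similar
  -> R8 @ bar 7 tick 0 v(0, 2): penult P8 not 3rd/6th
  -> R2 @ bar 8 tick 0 v(0, 1): B2/G3 m6 -> C3/C4 P8 similar
  -> R6 @ bar 8 tick 3 v(0, 2): closes on M3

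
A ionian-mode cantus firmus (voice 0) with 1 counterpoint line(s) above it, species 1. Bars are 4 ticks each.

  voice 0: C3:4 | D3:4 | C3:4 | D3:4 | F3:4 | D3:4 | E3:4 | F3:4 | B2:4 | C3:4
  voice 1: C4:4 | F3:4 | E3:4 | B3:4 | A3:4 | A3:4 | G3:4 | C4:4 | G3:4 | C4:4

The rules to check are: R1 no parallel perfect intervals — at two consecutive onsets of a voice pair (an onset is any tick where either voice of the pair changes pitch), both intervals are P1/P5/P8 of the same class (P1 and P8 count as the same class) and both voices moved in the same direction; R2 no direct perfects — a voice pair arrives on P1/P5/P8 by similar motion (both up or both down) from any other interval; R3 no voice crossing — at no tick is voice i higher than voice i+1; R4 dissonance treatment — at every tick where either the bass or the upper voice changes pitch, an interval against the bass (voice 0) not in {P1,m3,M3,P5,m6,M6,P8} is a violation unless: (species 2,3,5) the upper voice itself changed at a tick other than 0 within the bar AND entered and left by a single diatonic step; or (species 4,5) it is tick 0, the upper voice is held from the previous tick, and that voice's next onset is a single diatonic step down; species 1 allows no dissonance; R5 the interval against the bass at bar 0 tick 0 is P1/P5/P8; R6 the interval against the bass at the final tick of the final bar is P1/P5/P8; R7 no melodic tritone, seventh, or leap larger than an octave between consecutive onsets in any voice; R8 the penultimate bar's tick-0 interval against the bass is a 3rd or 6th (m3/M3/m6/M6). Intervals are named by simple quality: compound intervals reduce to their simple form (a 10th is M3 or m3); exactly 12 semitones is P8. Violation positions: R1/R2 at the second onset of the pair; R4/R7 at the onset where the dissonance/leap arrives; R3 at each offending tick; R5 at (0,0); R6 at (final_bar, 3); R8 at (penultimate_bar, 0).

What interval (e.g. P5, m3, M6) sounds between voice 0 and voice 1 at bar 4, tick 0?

voice 0=F3 voice 1=A3 -> M3

M3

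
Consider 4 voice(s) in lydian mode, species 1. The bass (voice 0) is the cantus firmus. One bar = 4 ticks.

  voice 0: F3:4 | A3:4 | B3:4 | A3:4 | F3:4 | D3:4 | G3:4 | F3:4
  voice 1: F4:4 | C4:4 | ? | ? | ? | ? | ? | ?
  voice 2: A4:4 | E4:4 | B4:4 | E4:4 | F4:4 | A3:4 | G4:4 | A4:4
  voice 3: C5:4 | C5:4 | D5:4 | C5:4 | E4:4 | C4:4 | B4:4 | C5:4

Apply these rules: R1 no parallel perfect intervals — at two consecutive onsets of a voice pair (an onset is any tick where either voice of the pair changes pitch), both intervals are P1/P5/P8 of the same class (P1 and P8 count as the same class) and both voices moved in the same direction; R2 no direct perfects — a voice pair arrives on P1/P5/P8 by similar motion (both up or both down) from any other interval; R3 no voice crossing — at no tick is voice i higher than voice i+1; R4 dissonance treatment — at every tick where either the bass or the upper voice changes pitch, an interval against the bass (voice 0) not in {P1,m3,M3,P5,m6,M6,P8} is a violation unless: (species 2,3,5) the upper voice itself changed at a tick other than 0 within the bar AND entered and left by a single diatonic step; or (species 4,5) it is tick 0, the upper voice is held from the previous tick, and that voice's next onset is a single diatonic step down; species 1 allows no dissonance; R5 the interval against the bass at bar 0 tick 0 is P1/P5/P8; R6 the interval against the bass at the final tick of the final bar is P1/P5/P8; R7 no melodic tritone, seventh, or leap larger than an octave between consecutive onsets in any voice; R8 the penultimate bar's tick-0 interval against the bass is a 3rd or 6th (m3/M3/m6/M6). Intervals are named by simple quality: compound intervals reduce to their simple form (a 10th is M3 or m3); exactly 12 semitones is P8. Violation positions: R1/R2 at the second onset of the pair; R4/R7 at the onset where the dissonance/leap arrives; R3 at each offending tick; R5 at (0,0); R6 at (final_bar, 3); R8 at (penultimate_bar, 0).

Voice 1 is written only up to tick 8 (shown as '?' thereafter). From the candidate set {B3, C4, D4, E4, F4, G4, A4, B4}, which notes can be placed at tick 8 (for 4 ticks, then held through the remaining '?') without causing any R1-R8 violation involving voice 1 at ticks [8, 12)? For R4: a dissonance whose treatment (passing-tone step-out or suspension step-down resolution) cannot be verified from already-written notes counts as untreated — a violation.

{B3}

B3: legal
C4: violates R4
D4: violates R1
E4: violates R2,R4
F4: violates R4
G4: violates R2
A4: violates R4
B4: violates R2,R7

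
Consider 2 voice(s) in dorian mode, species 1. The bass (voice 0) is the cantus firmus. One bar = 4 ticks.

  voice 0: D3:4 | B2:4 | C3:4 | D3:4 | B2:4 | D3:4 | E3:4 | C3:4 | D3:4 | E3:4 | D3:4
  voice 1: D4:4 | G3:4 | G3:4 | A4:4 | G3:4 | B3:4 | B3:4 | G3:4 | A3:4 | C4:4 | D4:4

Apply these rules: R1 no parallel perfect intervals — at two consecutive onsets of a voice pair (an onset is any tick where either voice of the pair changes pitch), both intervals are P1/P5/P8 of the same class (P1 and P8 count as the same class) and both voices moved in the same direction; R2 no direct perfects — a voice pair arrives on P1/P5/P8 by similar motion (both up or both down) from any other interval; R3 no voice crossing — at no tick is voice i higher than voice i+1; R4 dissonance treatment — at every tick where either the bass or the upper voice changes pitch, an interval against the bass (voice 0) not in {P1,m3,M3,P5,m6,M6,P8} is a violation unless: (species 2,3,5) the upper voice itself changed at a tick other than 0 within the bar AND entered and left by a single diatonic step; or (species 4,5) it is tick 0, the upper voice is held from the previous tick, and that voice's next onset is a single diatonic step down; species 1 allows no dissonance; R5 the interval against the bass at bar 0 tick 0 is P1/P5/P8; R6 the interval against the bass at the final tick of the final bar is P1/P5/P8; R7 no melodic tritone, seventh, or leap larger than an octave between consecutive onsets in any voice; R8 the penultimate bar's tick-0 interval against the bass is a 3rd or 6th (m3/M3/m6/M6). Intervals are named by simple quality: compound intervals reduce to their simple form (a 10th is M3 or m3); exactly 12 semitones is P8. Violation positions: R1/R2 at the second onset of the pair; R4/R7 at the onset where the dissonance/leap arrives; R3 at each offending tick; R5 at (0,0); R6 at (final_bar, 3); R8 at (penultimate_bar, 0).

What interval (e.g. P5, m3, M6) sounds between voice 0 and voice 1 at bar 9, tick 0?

m6

voice 0=E3 voice 1=C4 -> m6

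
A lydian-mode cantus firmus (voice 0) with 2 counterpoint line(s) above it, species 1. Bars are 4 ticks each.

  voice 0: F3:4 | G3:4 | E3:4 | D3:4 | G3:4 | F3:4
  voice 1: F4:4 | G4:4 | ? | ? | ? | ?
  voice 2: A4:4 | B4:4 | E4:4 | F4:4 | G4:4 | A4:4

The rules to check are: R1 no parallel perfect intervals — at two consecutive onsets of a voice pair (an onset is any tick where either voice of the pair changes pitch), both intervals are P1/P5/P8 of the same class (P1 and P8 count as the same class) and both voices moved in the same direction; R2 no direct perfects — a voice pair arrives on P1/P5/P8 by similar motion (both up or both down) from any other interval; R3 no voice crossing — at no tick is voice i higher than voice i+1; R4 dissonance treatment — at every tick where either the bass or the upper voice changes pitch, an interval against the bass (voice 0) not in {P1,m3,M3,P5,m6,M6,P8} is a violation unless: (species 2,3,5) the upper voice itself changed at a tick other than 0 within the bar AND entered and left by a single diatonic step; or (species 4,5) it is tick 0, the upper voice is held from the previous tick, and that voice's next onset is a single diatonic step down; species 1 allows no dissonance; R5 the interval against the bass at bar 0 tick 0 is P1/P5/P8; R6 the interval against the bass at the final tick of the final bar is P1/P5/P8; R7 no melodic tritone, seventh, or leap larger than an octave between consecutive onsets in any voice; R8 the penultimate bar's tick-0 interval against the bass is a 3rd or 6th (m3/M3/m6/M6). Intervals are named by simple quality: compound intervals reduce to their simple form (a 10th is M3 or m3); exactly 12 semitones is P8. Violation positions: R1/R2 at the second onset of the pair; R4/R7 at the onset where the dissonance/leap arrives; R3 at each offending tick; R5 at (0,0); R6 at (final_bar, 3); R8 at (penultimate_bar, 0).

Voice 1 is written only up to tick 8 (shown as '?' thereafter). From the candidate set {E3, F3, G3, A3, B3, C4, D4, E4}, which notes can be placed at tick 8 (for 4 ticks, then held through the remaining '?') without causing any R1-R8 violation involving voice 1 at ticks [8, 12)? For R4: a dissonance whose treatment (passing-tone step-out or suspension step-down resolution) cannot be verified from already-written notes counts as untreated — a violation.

E3: violates R1,R2,R7
F3: violates R4,R7
G3: legal
A3: violates R2,R4,R7
B3: violates R2
C4: legal
D4: violates R4
E4: violates R1,R2

{C4, G3}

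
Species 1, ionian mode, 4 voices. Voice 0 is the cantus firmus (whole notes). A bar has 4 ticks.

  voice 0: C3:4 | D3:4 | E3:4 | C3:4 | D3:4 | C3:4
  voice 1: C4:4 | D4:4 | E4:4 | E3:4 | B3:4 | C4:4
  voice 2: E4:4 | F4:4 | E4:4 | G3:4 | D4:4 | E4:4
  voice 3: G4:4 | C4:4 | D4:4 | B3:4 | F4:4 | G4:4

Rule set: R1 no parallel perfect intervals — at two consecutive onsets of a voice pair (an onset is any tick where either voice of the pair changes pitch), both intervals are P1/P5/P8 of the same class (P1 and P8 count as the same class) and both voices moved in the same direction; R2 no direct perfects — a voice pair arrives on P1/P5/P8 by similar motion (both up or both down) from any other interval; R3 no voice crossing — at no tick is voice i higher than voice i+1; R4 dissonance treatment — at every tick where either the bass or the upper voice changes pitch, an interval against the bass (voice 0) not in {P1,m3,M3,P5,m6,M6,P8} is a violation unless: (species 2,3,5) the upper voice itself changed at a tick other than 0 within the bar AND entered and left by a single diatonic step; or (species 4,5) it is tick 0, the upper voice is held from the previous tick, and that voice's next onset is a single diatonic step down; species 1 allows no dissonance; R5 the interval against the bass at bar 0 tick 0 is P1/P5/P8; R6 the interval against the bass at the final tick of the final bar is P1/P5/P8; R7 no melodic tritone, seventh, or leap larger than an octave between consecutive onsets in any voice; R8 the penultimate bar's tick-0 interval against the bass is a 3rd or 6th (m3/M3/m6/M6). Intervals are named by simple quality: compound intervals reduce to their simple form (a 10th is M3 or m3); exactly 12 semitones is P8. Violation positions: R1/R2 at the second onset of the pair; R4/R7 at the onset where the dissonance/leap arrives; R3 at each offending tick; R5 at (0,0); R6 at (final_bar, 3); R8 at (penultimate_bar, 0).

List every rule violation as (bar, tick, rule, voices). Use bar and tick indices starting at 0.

bar 0: v0=C3 v1=C4 v2=E4 v3=G4 downbeat P5
bar 1: v0=D3 v1=D4 v2=F4 v3=C4 downbeat m7
bar 2: v0=E3 v1=E4 v2=E4 v3=D4 downbeat m7
bar 3: v0=C3 v1=E3 v2=G3 v3=B3 downbeat M7
bar 4: v0=D3 v1=B3 v2=D4 v3=F4 downbeat m3
bar 5: v0=C3 v1=C4 v2=E4 v3=G4 downbeat P5
  -> R5 @ bar 0 tick 0 v(0, 2): opens on M3
  -> R1 @ bar 1 tick 0 v(0, 1): C3/C4 P8 -> D3/D4 P8 similar
  -> R3 @ bar 1 tick 0 v(2, 3): F4 above C4
  -> R4 @ bar 1 tick 0 v(0, 3): D3/C4 m7 untreated
  -> R3 @ bar 1 tick 1 v(2, 3): F4 above C4
  -> R3 @ bar 1 tick 2 v(2, 3): F4 above C4
  -> R3 @ bar 1 tick 3 v(2, 3): F4 above C4
  -> R1 @ bar 2 tick 0 v(0, 1): D3/D4 P8 -> E3/E4 P8 similar
  -> R3 @ bar 2 tick 0 v(2, 3): E4 above D4
  -> R4 @ bar 2 tick 0 v(0, 3): E3/D4 m7 untreated
  -> R3 @ bar 2 tick 1 v(2, 3): E4 above D4
  -> R3 @ bar 2 tick 2 v(2, 3): E4 above D4
  -> R3 @ bar 2 tick 3 v(2, 3): E4 above D4
  -> R2 @ bar 3 tick 0 v(0, 2): E3/E4 P8 -> C3/G3 P5 similar
  -> R2 @ bar 3 tick 0 v(1, 3): E4/D4 M2 -> E3/B3 P5 similar
  -> R4 @ bar 3 tick 0 v(0, 3): C3/B3 M7 untreated
  -> R2 @ bar 4 tick 0 v(0, 2): C3/G3 P5 -> D3/D4 P8 similar
  -> R7 @ bar 4 tick 0 v(3,): B3->F4 leap 6st
  -> R8 @ bar 4 tick 0 v(0, 2): penult P8 not 3rd/6th
  -> R2 @ bar 5 tick 0 v(1, 3): B3/F4 TT -> C4/G4 P5 similar
  -> R6 @ bar 5 tick 3 v(0, 2): closes on M3

(0, 0, R5, (0, 2))
(1, 0, R1, (0, 1))
(1, 0, R3, (2, 3))
(1, 0, R4, (0, 3))
(1, 1, R3, (2, 3))
(1, 2, R3, (2, 3))
(1, 3, R3, (2, 3))
(2, 0, R1, (0, 1))
(2, 0, R3, (2, 3))
(2, 0, R4, (0, 3))
(2, 1, R3, (2, 3))
(2, 2, R3, (2, 3))
(2, 3, R3, (2, 3))
(3, 0, R2, (0, 2))
(3, 0, R2, (1, 3))
(3, 0, R4, (0, 3))
(4, 0, R2, (0, 2))
(4, 0, R7, (3,))
(4, 0, R8, (0, 2))
(5, 0, R2, (1, 3))
(5, 3, R6, (0, 2))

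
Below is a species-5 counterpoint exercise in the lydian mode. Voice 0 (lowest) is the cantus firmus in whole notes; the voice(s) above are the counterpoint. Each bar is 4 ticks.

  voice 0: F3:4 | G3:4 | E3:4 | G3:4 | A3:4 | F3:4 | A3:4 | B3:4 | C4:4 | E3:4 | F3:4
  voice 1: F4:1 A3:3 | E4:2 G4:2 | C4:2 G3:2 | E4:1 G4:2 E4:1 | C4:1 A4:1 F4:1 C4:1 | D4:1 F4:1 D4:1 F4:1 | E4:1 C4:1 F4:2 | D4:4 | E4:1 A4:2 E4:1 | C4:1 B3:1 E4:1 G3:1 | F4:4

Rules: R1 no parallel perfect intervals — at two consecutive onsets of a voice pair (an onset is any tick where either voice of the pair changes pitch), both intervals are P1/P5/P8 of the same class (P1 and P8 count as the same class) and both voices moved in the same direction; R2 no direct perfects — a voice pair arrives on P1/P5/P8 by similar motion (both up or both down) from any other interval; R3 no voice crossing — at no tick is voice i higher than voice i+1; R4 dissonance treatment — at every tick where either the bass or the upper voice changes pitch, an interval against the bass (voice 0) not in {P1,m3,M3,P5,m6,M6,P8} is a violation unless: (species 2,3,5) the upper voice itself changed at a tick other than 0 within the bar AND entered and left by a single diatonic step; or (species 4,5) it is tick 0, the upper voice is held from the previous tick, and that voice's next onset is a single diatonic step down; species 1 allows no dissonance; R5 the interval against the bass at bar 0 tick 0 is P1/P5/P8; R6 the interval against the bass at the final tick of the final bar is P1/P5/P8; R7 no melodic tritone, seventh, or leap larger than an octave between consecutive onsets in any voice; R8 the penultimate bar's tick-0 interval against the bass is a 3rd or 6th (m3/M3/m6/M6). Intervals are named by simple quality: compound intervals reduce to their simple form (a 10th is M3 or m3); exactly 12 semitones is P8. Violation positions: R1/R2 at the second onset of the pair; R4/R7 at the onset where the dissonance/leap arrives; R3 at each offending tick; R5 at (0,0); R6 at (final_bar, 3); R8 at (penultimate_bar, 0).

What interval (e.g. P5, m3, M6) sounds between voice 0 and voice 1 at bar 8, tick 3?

M3

voice 0=C4 voice 1=E4 -> M3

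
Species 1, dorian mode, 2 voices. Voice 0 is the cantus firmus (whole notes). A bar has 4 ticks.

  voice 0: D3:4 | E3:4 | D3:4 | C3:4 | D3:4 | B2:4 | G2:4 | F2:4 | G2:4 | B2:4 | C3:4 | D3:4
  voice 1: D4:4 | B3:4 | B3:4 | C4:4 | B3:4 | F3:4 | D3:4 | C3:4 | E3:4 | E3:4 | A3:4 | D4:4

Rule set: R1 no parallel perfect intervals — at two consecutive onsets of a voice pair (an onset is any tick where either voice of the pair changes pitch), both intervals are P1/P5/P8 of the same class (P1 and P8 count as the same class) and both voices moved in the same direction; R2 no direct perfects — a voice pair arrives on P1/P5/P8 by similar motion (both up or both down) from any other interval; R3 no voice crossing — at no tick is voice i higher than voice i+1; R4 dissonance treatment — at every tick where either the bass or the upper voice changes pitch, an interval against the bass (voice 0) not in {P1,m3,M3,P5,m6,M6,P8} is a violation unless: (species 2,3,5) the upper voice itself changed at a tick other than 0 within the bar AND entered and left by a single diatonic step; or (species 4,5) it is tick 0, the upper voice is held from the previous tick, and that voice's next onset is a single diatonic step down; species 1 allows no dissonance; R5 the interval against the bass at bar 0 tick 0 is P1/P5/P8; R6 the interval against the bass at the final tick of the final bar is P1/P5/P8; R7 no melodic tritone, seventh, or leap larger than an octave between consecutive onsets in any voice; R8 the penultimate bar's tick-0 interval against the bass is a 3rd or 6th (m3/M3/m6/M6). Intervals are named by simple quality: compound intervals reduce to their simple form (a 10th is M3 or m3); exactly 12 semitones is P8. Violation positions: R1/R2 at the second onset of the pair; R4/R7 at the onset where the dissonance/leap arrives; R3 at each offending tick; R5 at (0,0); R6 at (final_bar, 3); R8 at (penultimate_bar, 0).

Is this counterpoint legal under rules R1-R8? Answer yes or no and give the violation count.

No (6 violations)

bar 0: v0=D3 v1=D4 (P8)
bar 1: v0=E3 v1=B3 (P5)
bar 2: v0=D3 v1=B3 (M6)
bar 3: v0=C3 v1=C4 (P8)
bar 4: v0=D3 v1=B3 (M6)
bar 5: v0=B2 v1=F3 (TT)
bar 6: v0=G2 v1=D3 (P5)
bar 7: v0=F2 v1=C3 (P5)
bar 8: v0=G2 v1=E3 (M6)
bar 9: v0=B2 v1=E3 (P4)
bar 10: v0=C3 v1=A3 (M6)
bar 11: v0=D3 v1=D4 (P8)
  R4 @ bar5.0: B2/F3 TT untreated
  R7 @ bar5.0: B3->F3 leap 6st
  R2 @ bar6.0: B2/F3 TT -> G2/D3 P5 similar
  R1 @ bar7.0: G2/D3 P5 -> F2/C3 P5 similar
  R4 @ bar9.0: B2/E3 P4 untreated
  R2 @ bar11.0: C3/A3 M6 -> D3/D4 P8 similar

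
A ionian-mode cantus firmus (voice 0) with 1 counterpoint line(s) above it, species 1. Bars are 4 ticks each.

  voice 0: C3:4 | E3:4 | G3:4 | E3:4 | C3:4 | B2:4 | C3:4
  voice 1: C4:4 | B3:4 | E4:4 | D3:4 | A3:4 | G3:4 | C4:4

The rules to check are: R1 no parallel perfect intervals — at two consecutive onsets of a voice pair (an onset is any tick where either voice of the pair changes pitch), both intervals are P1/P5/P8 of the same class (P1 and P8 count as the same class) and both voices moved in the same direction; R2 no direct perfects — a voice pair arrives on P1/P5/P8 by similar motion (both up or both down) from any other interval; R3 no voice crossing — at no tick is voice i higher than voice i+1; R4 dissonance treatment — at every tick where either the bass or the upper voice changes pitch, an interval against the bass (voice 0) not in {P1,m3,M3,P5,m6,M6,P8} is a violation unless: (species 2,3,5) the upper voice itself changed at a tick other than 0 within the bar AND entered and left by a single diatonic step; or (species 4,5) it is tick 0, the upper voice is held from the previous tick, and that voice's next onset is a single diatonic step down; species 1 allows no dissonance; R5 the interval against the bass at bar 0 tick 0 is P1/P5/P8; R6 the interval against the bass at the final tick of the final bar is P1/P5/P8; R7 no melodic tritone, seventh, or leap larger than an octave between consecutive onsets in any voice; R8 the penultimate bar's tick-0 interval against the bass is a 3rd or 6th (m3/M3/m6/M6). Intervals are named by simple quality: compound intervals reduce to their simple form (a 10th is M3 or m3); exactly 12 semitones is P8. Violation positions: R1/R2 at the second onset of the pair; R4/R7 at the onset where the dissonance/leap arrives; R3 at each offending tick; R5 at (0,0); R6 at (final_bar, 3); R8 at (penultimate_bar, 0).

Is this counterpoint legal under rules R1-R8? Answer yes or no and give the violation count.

No (7 violations)

bar 0: v0=C3 v1=C4 (P8)
bar 1: v0=E3 v1=B3 (P5)
bar 2: v0=G3 v1=E4 (M6)
bar 3: v0=E3 v1=D3 (M2)
bar 4: v0=C3 v1=A3 (M6)
bar 5: v0=B2 v1=G3 (m6)
bar 6: v0=C3 v1=C4 (P8)
  R3 @ bar3.0: E3 above D3
  R4 @ bar3.0: E3/D3 M2 untreated
  R7 @ bar3.0: E4->D3 leap 14st
  R3 @ bar3.1: E3 above D3
  R3 @ bar3.2: E3 above D3
  R3 @ bar3.3: E3 above D3
  R2 @ bar6.0: B2/G3 m6 -> C3/C4 P8 similar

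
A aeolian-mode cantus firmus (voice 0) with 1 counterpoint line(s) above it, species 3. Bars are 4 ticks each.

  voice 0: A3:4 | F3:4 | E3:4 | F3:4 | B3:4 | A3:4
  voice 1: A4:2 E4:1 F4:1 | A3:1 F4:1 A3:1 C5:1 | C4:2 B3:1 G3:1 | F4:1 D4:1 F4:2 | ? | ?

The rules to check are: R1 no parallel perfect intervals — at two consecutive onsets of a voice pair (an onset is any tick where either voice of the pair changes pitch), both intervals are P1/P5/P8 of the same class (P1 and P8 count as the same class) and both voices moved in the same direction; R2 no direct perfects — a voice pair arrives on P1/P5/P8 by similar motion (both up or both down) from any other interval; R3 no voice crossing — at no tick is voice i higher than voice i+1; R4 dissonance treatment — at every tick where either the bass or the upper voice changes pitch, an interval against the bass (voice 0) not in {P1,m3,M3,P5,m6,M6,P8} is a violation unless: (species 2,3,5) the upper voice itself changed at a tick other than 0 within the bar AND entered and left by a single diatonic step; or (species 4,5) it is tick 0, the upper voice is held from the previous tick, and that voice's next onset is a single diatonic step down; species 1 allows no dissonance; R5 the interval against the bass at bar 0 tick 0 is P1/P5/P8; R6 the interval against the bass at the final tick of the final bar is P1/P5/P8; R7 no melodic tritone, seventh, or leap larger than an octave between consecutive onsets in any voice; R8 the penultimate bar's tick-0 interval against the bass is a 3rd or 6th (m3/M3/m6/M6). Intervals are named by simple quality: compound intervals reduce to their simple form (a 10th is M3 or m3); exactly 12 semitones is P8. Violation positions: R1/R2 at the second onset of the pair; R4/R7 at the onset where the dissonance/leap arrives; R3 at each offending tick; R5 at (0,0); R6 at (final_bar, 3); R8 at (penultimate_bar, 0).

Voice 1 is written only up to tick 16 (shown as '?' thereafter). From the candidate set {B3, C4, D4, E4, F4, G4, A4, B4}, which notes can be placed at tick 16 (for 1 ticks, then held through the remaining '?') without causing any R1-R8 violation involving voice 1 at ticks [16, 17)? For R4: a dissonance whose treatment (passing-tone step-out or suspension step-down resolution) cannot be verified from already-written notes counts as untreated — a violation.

{D4, G4}

B3: violates R7,R8
C4: violates R4,R8
D4: legal
E4: violates R4,R8
F4: violates R4,R8
G4: legal
A4: violates R4,R8
B4: violates R1,R7,R8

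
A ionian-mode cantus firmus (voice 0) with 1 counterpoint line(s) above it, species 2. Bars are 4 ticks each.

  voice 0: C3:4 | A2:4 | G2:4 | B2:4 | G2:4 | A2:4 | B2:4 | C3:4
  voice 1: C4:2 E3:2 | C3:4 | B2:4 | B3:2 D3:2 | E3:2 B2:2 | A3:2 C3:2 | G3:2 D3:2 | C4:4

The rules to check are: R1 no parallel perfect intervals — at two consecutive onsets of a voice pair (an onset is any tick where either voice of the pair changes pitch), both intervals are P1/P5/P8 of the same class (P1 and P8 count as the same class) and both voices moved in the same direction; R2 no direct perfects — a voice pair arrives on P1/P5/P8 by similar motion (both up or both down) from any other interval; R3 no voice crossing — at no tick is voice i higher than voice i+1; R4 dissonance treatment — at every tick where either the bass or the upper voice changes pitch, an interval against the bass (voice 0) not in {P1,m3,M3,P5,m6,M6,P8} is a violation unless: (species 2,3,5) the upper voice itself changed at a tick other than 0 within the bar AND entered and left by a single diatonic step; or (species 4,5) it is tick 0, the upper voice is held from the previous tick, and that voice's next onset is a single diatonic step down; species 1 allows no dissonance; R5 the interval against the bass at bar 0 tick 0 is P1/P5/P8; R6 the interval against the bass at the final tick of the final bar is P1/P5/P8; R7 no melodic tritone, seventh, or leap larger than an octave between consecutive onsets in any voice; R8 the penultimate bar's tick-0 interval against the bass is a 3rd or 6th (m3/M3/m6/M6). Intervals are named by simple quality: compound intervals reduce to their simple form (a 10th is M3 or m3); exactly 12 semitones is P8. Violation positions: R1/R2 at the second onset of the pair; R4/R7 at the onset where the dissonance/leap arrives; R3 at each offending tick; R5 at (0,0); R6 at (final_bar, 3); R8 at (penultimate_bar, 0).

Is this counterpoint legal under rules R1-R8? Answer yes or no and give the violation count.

No (5 violations)

bar 0: v0=C3 v1=C4 (P8)
bar 1: v0=A2 v1=C3 (m3)
bar 2: v0=G2 v1=B2 (M3)
bar 3: v0=B2 v1=B3 (P8)
bar 4: v0=G2 v1=E3 (M6)
bar 5: v0=A2 v1=A3 (P8)
bar 6: v0=B2 v1=G3 (m6)
bar 7: v0=C3 v1=C4 (P8)
  R2 @ bar3.0: G2/B2 M3 -> B2/B3 P8 similar
  R2 @ bar5.0: G2/B2 M3 -> A2/A3 P8 similar
  R7 @ bar5.0: B2->A3 leap 10st
  R2 @ bar7.0: B2/D3 m3 -> C3/C4 P8 similar
  R7 @ bar7.0: D3->C4 leap 10st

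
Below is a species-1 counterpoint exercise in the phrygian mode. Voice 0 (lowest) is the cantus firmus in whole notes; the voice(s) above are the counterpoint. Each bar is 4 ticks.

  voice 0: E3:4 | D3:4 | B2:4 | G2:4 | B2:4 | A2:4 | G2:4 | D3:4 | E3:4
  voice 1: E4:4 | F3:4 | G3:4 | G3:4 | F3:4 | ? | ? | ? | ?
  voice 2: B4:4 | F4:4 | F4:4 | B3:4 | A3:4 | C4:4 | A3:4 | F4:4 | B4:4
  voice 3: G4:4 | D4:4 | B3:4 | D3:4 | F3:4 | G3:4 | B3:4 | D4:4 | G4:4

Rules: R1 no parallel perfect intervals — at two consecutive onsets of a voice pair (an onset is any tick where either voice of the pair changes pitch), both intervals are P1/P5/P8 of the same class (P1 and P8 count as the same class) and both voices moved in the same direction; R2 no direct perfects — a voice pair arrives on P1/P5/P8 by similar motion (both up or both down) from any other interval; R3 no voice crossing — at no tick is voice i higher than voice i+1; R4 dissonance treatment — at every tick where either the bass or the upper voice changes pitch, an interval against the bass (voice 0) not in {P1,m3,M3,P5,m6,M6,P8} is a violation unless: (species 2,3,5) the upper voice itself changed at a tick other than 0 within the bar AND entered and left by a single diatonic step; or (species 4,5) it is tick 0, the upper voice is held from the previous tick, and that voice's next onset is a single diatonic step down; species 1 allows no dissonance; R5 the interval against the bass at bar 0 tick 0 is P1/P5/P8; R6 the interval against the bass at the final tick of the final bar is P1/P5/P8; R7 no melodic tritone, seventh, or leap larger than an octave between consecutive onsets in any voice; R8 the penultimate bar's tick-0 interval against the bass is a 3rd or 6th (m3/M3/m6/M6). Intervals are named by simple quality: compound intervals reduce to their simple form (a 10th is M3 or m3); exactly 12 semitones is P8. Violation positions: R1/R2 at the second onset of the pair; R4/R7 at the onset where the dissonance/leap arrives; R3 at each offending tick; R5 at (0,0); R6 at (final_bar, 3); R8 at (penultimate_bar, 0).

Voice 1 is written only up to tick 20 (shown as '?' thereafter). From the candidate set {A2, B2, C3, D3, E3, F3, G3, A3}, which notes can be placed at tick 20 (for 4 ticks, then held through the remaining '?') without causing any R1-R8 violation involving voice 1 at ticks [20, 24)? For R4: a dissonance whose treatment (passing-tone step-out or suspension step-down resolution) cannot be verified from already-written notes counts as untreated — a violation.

{A3, C3, F3}

A2: violates R2
B2: violates R4,R7
C3: legal
D3: violates R4
E3: violates R2
F3: legal
G3: violates R1,R4
A3: legal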